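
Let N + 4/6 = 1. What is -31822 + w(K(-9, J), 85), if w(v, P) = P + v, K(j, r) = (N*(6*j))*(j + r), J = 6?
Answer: -31683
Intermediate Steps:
N = ⅓ (N = -⅔ + 1 = ⅓ ≈ 0.33333)
K(j, r) = 2*j*(j + r) (K(j, r) = ((6*j)/3)*(j + r) = (2*j)*(j + r) = 2*j*(j + r))
-31822 + w(K(-9, J), 85) = -31822 + (85 + 2*(-9)*(-9 + 6)) = -31822 + (85 + 2*(-9)*(-3)) = -31822 + (85 + 54) = -31822 + 139 = -31683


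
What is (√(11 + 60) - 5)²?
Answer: (5 - √71)² ≈ 11.738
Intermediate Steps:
(√(11 + 60) - 5)² = (√71 - 5)² = (-5 + √71)²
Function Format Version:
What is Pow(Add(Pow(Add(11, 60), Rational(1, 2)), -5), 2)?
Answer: Pow(Add(5, Mul(-1, Pow(71, Rational(1, 2)))), 2) ≈ 11.738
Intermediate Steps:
Pow(Add(Pow(Add(11, 60), Rational(1, 2)), -5), 2) = Pow(Add(Pow(71, Rational(1, 2)), -5), 2) = Pow(Add(-5, Pow(71, Rational(1, 2))), 2)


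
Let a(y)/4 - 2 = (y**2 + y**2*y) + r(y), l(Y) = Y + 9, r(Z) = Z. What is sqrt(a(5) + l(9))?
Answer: sqrt(646) ≈ 25.417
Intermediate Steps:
l(Y) = 9 + Y
a(y) = 8 + 4*y + 4*y**2 + 4*y**3 (a(y) = 8 + 4*((y**2 + y**2*y) + y) = 8 + 4*((y**2 + y**3) + y) = 8 + 4*(y + y**2 + y**3) = 8 + (4*y + 4*y**2 + 4*y**3) = 8 + 4*y + 4*y**2 + 4*y**3)
sqrt(a(5) + l(9)) = sqrt((8 + 4*5 + 4*5**2 + 4*5**3) + (9 + 9)) = sqrt((8 + 20 + 4*25 + 4*125) + 18) = sqrt((8 + 20 + 100 + 500) + 18) = sqrt(628 + 18) = sqrt(646)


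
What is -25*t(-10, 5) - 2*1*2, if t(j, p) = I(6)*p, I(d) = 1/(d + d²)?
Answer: -293/42 ≈ -6.9762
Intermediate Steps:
t(j, p) = p/42 (t(j, p) = (1/(6*(1 + 6)))*p = ((⅙)/7)*p = ((⅙)*(⅐))*p = p/42)
-25*t(-10, 5) - 2*1*2 = -25*5/42 - 2*1*2 = -25*5/42 - 2*2 = -125/42 - 4 = -293/42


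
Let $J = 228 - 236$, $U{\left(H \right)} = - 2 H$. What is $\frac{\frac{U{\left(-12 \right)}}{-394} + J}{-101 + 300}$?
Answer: $- \frac{1588}{39203} \approx -0.040507$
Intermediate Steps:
$J = -8$ ($J = 228 - 236 = -8$)
$\frac{\frac{U{\left(-12 \right)}}{-394} + J}{-101 + 300} = \frac{\frac{\left(-2\right) \left(-12\right)}{-394} - 8}{-101 + 300} = \frac{24 \left(- \frac{1}{394}\right) - 8}{199} = \left(- \frac{12}{197} - 8\right) \frac{1}{199} = \left(- \frac{1588}{197}\right) \frac{1}{199} = - \frac{1588}{39203}$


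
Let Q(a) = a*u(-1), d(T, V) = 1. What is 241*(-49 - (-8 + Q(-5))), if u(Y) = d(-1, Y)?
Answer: -8676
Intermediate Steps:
u(Y) = 1
Q(a) = a (Q(a) = a*1 = a)
241*(-49 - (-8 + Q(-5))) = 241*(-49 - (-8 - 5)) = 241*(-49 - 1*(-13)) = 241*(-49 + 13) = 241*(-36) = -8676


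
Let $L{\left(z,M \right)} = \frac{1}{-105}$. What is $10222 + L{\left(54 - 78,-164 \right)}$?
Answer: $\frac{1073309}{105} \approx 10222.0$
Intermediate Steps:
$L{\left(z,M \right)} = - \frac{1}{105}$
$10222 + L{\left(54 - 78,-164 \right)} = 10222 - \frac{1}{105} = \frac{1073309}{105}$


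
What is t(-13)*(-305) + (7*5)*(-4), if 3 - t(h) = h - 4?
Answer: -6240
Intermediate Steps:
t(h) = 7 - h (t(h) = 3 - (h - 4) = 3 - (-4 + h) = 3 + (4 - h) = 7 - h)
t(-13)*(-305) + (7*5)*(-4) = (7 - 1*(-13))*(-305) + (7*5)*(-4) = (7 + 13)*(-305) + 35*(-4) = 20*(-305) - 140 = -6100 - 140 = -6240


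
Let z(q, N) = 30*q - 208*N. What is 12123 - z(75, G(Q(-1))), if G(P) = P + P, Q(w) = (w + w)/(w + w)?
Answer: 10289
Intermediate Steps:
Q(w) = 1 (Q(w) = (2*w)/((2*w)) = (2*w)*(1/(2*w)) = 1)
G(P) = 2*P
z(q, N) = -208*N + 30*q
12123 - z(75, G(Q(-1))) = 12123 - (-416 + 30*75) = 12123 - (-208*2 + 2250) = 12123 - (-416 + 2250) = 12123 - 1*1834 = 12123 - 1834 = 10289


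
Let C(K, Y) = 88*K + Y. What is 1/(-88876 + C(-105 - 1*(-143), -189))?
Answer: -1/85721 ≈ -1.1666e-5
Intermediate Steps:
C(K, Y) = Y + 88*K
1/(-88876 + C(-105 - 1*(-143), -189)) = 1/(-88876 + (-189 + 88*(-105 - 1*(-143)))) = 1/(-88876 + (-189 + 88*(-105 + 143))) = 1/(-88876 + (-189 + 88*38)) = 1/(-88876 + (-189 + 3344)) = 1/(-88876 + 3155) = 1/(-85721) = -1/85721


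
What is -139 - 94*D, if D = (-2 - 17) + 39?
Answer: -2019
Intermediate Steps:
D = 20 (D = -19 + 39 = 20)
-139 - 94*D = -139 - 94*20 = -139 - 1880 = -2019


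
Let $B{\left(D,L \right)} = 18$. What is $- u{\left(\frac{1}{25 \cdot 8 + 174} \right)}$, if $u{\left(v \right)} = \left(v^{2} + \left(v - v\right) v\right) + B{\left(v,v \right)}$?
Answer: $- \frac{2517769}{139876} \approx -18.0$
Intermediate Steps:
$u{\left(v \right)} = 18 + v^{2}$ ($u{\left(v \right)} = \left(v^{2} + \left(v - v\right) v\right) + 18 = \left(v^{2} + 0 v\right) + 18 = \left(v^{2} + 0\right) + 18 = v^{2} + 18 = 18 + v^{2}$)
$- u{\left(\frac{1}{25 \cdot 8 + 174} \right)} = - (18 + \left(\frac{1}{25 \cdot 8 + 174}\right)^{2}) = - (18 + \left(\frac{1}{200 + 174}\right)^{2}) = - (18 + \left(\frac{1}{374}\right)^{2}) = - (18 + \frac{1}{139876}) = \left(-1\right) \frac{2517769}{139876} = - \frac{2517769}{139876}$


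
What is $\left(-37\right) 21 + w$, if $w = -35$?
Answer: $-812$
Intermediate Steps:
$\left(-37\right) 21 + w = \left(-37\right) 21 - 35 = -777 - 35 = -812$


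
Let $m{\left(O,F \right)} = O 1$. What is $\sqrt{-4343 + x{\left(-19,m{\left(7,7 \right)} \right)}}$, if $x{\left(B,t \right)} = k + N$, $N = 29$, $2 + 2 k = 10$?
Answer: $i \sqrt{4310} \approx 65.651 i$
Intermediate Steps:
$k = 4$ ($k = -1 + \frac{1}{2} \cdot 10 = -1 + 5 = 4$)
$m{\left(O,F \right)} = O$
$x{\left(B,t \right)} = 33$ ($x{\left(B,t \right)} = 4 + 29 = 33$)
$\sqrt{-4343 + x{\left(-19,m{\left(7,7 \right)} \right)}} = \sqrt{-4343 + 33} = \sqrt{-4310} = i \sqrt{4310}$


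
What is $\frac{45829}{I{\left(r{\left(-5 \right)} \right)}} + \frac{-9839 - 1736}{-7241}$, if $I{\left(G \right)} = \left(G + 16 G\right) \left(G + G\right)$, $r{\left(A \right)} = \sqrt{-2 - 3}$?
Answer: $- \frac{329880039}{1230970} \approx -267.98$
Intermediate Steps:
$r{\left(A \right)} = i \sqrt{5}$ ($r{\left(A \right)} = \sqrt{-5} = i \sqrt{5}$)
$I{\left(G \right)} = 34 G^{2}$ ($I{\left(G \right)} = 17 G 2 G = 34 G^{2}$)
$\frac{45829}{I{\left(r{\left(-5 \right)} \right)}} + \frac{-9839 - 1736}{-7241} = \frac{45829}{34 \left(i \sqrt{5}\right)^{2}} + \frac{-9839 - 1736}{-7241} = \frac{45829}{34 \left(-5\right)} + \left(-9839 - 1736\right) \left(- \frac{1}{7241}\right) = \frac{45829}{-170} - - \frac{11575}{7241} = 45829 \left(- \frac{1}{170}\right) + \frac{11575}{7241} = - \frac{45829}{170} + \frac{11575}{7241} = - \frac{329880039}{1230970}$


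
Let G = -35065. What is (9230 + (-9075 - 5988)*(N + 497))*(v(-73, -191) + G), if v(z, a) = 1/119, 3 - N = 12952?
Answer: -782695180532204/119 ≈ -6.5773e+12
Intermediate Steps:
N = -12949 (N = 3 - 1*12952 = 3 - 12952 = -12949)
v(z, a) = 1/119
(9230 + (-9075 - 5988)*(N + 497))*(v(-73, -191) + G) = (9230 + (-9075 - 5988)*(-12949 + 497))*(1/119 - 35065) = (9230 - 15063*(-12452))*(-4172734/119) = (9230 + 187564476)*(-4172734/119) = 187573706*(-4172734/119) = -782695180532204/119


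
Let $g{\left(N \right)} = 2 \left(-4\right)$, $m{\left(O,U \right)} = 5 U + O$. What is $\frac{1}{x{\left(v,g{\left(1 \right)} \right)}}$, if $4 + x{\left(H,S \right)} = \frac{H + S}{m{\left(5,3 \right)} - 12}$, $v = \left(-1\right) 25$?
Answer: $- \frac{8}{65} \approx -0.12308$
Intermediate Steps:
$v = -25$
$m{\left(O,U \right)} = O + 5 U$
$g{\left(N \right)} = -8$
$x{\left(H,S \right)} = -4 + \frac{H}{8} + \frac{S}{8}$ ($x{\left(H,S \right)} = -4 + \frac{H + S}{\left(5 + 5 \cdot 3\right) - 12} = -4 + \frac{H + S}{\left(5 + 15\right) - 12} = -4 + \frac{H + S}{20 - 12} = -4 + \frac{H + S}{8} = -4 + \left(H + S\right) \frac{1}{8} = -4 + \left(\frac{H}{8} + \frac{S}{8}\right) = -4 + \frac{H}{8} + \frac{S}{8}$)
$\frac{1}{x{\left(v,g{\left(1 \right)} \right)}} = \frac{1}{-4 + \frac{1}{8} \left(-25\right) + \frac{1}{8} \left(-8\right)} = \frac{1}{-4 - \frac{25}{8} - 1} = \frac{1}{- \frac{65}{8}} = - \frac{8}{65}$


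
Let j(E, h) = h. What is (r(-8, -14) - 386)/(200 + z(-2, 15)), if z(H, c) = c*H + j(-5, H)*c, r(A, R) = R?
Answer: -20/7 ≈ -2.8571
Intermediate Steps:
z(H, c) = 2*H*c (z(H, c) = c*H + H*c = H*c + H*c = 2*H*c)
(r(-8, -14) - 386)/(200 + z(-2, 15)) = (-14 - 386)/(200 + 2*(-2)*15) = -400/(200 - 60) = -400/140 = -400*1/140 = -20/7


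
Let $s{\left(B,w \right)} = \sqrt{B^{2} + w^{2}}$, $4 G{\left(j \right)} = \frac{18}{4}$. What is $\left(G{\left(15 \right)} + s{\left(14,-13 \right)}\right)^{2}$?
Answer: $\frac{23441}{64} + \frac{9 \sqrt{365}}{4} \approx 409.25$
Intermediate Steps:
$G{\left(j \right)} = \frac{9}{8}$ ($G{\left(j \right)} = \frac{18 \cdot \frac{1}{4}}{4} = \frac{1}{4} \cdot \frac{9}{2} = \frac{9}{8}$)
$\left(G{\left(15 \right)} + s{\left(14,-13 \right)}\right)^{2} = \left(\frac{9}{8} + \sqrt{14^{2} + \left(-13\right)^{2}}\right)^{2} = \left(\frac{9}{8} + \sqrt{196 + 169}\right)^{2} = \left(\frac{9}{8} + \sqrt{365}\right)^{2}$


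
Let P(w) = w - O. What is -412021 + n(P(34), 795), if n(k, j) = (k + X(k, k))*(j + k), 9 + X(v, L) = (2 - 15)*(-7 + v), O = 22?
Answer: -462055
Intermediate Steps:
P(w) = -22 + w (P(w) = w - 1*22 = w - 22 = -22 + w)
X(v, L) = 82 - 13*v (X(v, L) = -9 + (2 - 15)*(-7 + v) = -9 - 13*(-7 + v) = -9 + (91 - 13*v) = 82 - 13*v)
n(k, j) = (82 - 12*k)*(j + k) (n(k, j) = (k + (82 - 13*k))*(j + k) = (82 - 12*k)*(j + k))
-412021 + n(P(34), 795) = -412021 + (-12*(-22 + 34)² + 82*795 + 82*(-22 + 34) - 12*795*(-22 + 34)) = -412021 + (-12*12² + 65190 + 82*12 - 12*795*12) = -412021 + (-12*144 + 65190 + 984 - 114480) = -412021 + (-1728 + 65190 + 984 - 114480) = -412021 - 50034 = -462055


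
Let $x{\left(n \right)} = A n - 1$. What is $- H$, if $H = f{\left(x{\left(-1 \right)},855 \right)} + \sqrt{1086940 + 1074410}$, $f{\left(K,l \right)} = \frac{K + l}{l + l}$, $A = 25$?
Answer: $- \frac{829}{1710} - 15 \sqrt{9606} \approx -1470.6$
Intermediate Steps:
$x{\left(n \right)} = -1 + 25 n$ ($x{\left(n \right)} = 25 n - 1 = -1 + 25 n$)
$f{\left(K,l \right)} = \frac{K + l}{2 l}$
$H = \frac{829}{1710} + 15 \sqrt{9606}$ ($H = \frac{\left(-1 + 25 \left(-1\right)\right) + 855}{2 \cdot 855} + \sqrt{1086940 + 1074410} = \frac{1}{2} \cdot \frac{1}{855} \left(\left(-1 - 25\right) + 855\right) + \sqrt{2161350} = \frac{1}{2} \cdot \frac{1}{855} \left(-26 + 855\right) + 15 \sqrt{9606} = \frac{1}{2} \cdot \frac{1}{855} \cdot 829 + 15 \sqrt{9606} = \frac{829}{1710} + 15 \sqrt{9606} \approx 1470.6$)
$- H = - (\frac{829}{1710} + 15 \sqrt{9606}) = - \frac{829}{1710} - 15 \sqrt{9606}$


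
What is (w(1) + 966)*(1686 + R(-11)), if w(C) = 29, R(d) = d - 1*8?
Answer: 1658665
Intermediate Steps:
R(d) = -8 + d (R(d) = d - 8 = -8 + d)
(w(1) + 966)*(1686 + R(-11)) = (29 + 966)*(1686 + (-8 - 11)) = 995*(1686 - 19) = 995*1667 = 1658665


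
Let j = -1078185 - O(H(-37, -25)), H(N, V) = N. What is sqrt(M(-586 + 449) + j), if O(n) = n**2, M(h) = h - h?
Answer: I*sqrt(1079554) ≈ 1039.0*I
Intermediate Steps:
M(h) = 0
j = -1079554 (j = -1078185 - 1*(-37)**2 = -1078185 - 1*1369 = -1078185 - 1369 = -1079554)
sqrt(M(-586 + 449) + j) = sqrt(0 - 1079554) = sqrt(-1079554) = I*sqrt(1079554)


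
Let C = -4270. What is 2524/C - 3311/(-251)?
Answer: 6752223/535885 ≈ 12.600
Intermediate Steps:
2524/C - 3311/(-251) = 2524/(-4270) - 3311/(-251) = 2524*(-1/4270) - 3311*(-1/251) = -1262/2135 + 3311/251 = 6752223/535885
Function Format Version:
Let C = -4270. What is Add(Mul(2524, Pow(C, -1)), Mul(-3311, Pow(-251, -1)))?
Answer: Rational(6752223, 535885) ≈ 12.600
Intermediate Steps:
Add(Mul(2524, Pow(C, -1)), Mul(-3311, Pow(-251, -1))) = Add(Mul(2524, Pow(-4270, -1)), Mul(-3311, Pow(-251, -1))) = Add(Mul(2524, Rational(-1, 4270)), Mul(-3311, Rational(-1, 251))) = Add(Rational(-1262, 2135), Rational(3311, 251)) = Rational(6752223, 535885)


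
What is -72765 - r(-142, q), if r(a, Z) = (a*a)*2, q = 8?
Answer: -113093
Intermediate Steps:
r(a, Z) = 2*a² (r(a, Z) = a²*2 = 2*a²)
-72765 - r(-142, q) = -72765 - 2*(-142)² = -72765 - 2*20164 = -72765 - 1*40328 = -72765 - 40328 = -113093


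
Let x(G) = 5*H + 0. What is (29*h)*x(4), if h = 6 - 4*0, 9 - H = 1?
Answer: 6960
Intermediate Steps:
H = 8 (H = 9 - 1*1 = 9 - 1 = 8)
x(G) = 40 (x(G) = 5*8 + 0 = 40 + 0 = 40)
h = 6 (h = 6 + 0 = 6)
(29*h)*x(4) = (29*6)*40 = 174*40 = 6960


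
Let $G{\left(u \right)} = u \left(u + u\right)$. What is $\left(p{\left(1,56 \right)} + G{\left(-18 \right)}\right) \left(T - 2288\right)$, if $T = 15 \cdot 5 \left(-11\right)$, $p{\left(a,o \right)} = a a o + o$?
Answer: $-2365880$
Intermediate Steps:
$G{\left(u \right)} = 2 u^{2}$ ($G{\left(u \right)} = u 2 u = 2 u^{2}$)
$p{\left(a,o \right)} = o + o a^{2}$ ($p{\left(a,o \right)} = a^{2} o + o = o a^{2} + o = o + o a^{2}$)
$T = -825$ ($T = 75 \left(-11\right) = -825$)
$\left(p{\left(1,56 \right)} + G{\left(-18 \right)}\right) \left(T - 2288\right) = \left(56 \left(1 + 1^{2}\right) + 2 \left(-18\right)^{2}\right) \left(-825 - 2288\right) = \left(56 \left(1 + 1\right) + 2 \cdot 324\right) \left(-825 - 2288\right) = \left(56 \cdot 2 + 648\right) \left(-3113\right) = \left(112 + 648\right) \left(-3113\right) = 760 \left(-3113\right) = -2365880$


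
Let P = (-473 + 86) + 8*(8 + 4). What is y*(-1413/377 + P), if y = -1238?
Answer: 137566560/377 ≈ 3.6490e+5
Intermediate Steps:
P = -291 (P = -387 + 8*12 = -387 + 96 = -291)
y*(-1413/377 + P) = -1238*(-1413/377 - 291) = -1238*(-111120/377) = 137566560/377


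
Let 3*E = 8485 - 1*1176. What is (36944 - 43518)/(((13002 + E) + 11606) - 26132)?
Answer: -19722/2737 ≈ -7.2057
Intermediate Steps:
E = 7309/3 (E = (8485 - 1*1176)/3 = (8485 - 1176)/3 = (1/3)*7309 = 7309/3 ≈ 2436.3)
(36944 - 43518)/(((13002 + E) + 11606) - 26132) = (36944 - 43518)/(((13002 + 7309/3) + 11606) - 26132) = -6574/((46315/3 + 11606) - 26132) = -6574/(81133/3 - 26132) = -6574/2737/3 = -6574*3/2737 = -19722/2737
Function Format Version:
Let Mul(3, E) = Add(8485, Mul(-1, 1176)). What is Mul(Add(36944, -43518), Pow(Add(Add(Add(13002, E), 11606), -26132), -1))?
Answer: Rational(-19722, 2737) ≈ -7.2057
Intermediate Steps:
E = Rational(7309, 3) (E = Mul(Rational(1, 3), Add(8485, Mul(-1, 1176))) = Mul(Rational(1, 3), Add(8485, -1176)) = Mul(Rational(1, 3), 7309) = Rational(7309, 3) ≈ 2436.3)
Mul(Add(36944, -43518), Pow(Add(Add(Add(13002, E), 11606), -26132), -1)) = Mul(Add(36944, -43518), Pow(Add(Add(Add(13002, Rational(7309, 3)), 11606), -26132), -1)) = Mul(-6574, Pow(Add(Add(Rational(46315, 3), 11606), -26132), -1)) = Mul(-6574, Pow(Add(Rational(81133, 3), -26132), -1)) = Mul(-6574, Pow(Rational(2737, 3), -1)) = Mul(-6574, Rational(3, 2737)) = Rational(-19722, 2737)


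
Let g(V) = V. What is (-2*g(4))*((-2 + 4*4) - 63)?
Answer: 392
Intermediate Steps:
(-2*g(4))*((-2 + 4*4) - 63) = (-2*4)*((-2 + 4*4) - 63) = -8*((-2 + 16) - 63) = -8*(14 - 63) = -8*(-49) = 392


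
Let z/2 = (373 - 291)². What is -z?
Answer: -13448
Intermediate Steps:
z = 13448 (z = 2*(373 - 291)² = 2*82² = 2*6724 = 13448)
-z = -1*13448 = -13448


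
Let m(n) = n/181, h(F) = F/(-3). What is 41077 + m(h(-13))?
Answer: 22304824/543 ≈ 41077.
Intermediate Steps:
h(F) = -F/3 (h(F) = F*(-1/3) = -F/3)
m(n) = n/181 (m(n) = n*(1/181) = n/181)
41077 + m(h(-13)) = 41077 + (-1/3*(-13))/181 = 41077 + (1/181)*(13/3) = 41077 + 13/543 = 22304824/543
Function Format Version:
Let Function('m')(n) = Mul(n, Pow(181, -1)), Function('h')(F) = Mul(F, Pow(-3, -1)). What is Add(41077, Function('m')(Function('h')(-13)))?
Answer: Rational(22304824, 543) ≈ 41077.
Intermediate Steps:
Function('h')(F) = Mul(Rational(-1, 3), F) (Function('h')(F) = Mul(F, Rational(-1, 3)) = Mul(Rational(-1, 3), F))
Function('m')(n) = Mul(Rational(1, 181), n) (Function('m')(n) = Mul(n, Rational(1, 181)) = Mul(Rational(1, 181), n))
Add(41077, Function('m')(Function('h')(-13))) = Add(41077, Mul(Rational(1, 181), Mul(Rational(-1, 3), -13))) = Add(41077, Mul(Rational(1, 181), Rational(13, 3))) = Add(41077, Rational(13, 543)) = Rational(22304824, 543)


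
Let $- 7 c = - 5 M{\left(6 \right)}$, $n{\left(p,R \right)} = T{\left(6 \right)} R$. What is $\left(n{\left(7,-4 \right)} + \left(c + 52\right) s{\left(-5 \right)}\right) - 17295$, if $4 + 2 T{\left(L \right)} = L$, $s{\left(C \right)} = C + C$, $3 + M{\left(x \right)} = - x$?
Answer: $- \frac{124283}{7} \approx -17755.0$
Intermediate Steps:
$M{\left(x \right)} = -3 - x$
$s{\left(C \right)} = 2 C$
$T{\left(L \right)} = -2 + \frac{L}{2}$
$n{\left(p,R \right)} = R$ ($n{\left(p,R \right)} = \left(-2 + \frac{1}{2} \cdot 6\right) R = \left(-2 + 3\right) R = 1 R = R$)
$c = - \frac{45}{7}$ ($c = - \frac{\left(-5\right) \left(-3 - 6\right)}{7} = - \frac{\left(-5\right) \left(-9\right)}{7} = \left(- \frac{1}{7}\right) 45 = - \frac{45}{7} \approx -6.4286$)
$\left(n{\left(7,-4 \right)} + \left(c + 52\right) s{\left(-5 \right)}\right) - 17295 = \left(-4 + \left(- \frac{45}{7} + 52\right) 2 \left(-5\right)\right) - 17295 = \left(-4 + \frac{319}{7} \left(-10\right)\right) - 17295 = \left(-4 - \frac{3190}{7}\right) - 17295 = - \frac{3218}{7} - 17295 = - \frac{124283}{7}$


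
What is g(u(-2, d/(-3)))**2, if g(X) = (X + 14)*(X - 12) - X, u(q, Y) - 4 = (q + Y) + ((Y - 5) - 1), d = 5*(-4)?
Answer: 414736/81 ≈ 5120.2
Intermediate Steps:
d = -20
u(q, Y) = -2 + q + 2*Y (u(q, Y) = 4 + ((q + Y) + ((Y - 5) - 1)) = 4 + ((Y + q) + ((-5 + Y) - 1)) = 4 + ((Y + q) + (-6 + Y)) = 4 + (-6 + q + 2*Y) = -2 + q + 2*Y)
g(X) = -X + (-12 + X)*(14 + X) (g(X) = (14 + X)*(-12 + X) - X = (-12 + X)*(14 + X) - X = -X + (-12 + X)*(14 + X))
g(u(-2, d/(-3)))**2 = (-168 + (-2 - 2 + 2*(-20/(-3))) + (-2 - 2 + 2*(-20/(-3)))**2)**2 = (-168 + (-2 - 2 + 2*(-20*(-1/3))) + (-2 - 2 + 2*(-20*(-1/3)))**2)**2 = (-168 + (-2 - 2 + 2*(20/3)) + (-2 - 2 + 2*(20/3))**2)**2 = (-168 + (-2 - 2 + 40/3) + (-2 - 2 + 40/3)**2)**2 = (-168 + 28/3 + (28/3)**2)**2 = (-168 + 28/3 + 784/9)**2 = (-644/9)**2 = 414736/81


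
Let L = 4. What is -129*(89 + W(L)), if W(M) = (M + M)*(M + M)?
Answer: -19737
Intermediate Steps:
W(M) = 4*M² (W(M) = (2*M)*(2*M) = 4*M²)
-129*(89 + W(L)) = -129*(89 + 4*4²) = -129*(89 + 4*16) = -129*(89 + 64) = -129*153 = -19737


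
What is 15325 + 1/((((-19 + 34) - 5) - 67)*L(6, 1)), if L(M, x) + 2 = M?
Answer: 3494099/228 ≈ 15325.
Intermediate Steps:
L(M, x) = -2 + M
15325 + 1/((((-19 + 34) - 5) - 67)*L(6, 1)) = 15325 + 1/((((-19 + 34) - 5) - 67)*(-2 + 6)) = 15325 + 1/(((15 - 5) - 67)*4) = 15325 + 1/((10 - 67)*4) = 15325 + 1/(-57*4) = 15325 + 1/(-228) = 15325 - 1/228 = 3494099/228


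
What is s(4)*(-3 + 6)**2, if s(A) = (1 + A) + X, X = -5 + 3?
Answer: 27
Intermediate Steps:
X = -2
s(A) = -1 + A (s(A) = (1 + A) - 2 = -1 + A)
s(4)*(-3 + 6)**2 = (-1 + 4)*(-3 + 6)**2 = 3*3**2 = 3*9 = 27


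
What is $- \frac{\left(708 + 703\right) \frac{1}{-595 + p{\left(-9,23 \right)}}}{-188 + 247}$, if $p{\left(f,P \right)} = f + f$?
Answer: $\frac{1411}{36167} \approx 0.039013$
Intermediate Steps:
$p{\left(f,P \right)} = 2 f$
$- \frac{\left(708 + 703\right) \frac{1}{-595 + p{\left(-9,23 \right)}}}{-188 + 247} = - \frac{\left(708 + 703\right) \frac{1}{-595 + 2 \left(-9\right)}}{-188 + 247} = - \frac{1411 \frac{1}{-595 - 18}}{59} = - \frac{1411 \frac{1}{-613}}{59} = - \frac{1411 \left(- \frac{1}{613}\right)}{59} = - \frac{-1411}{59 \cdot 613} = \left(-1\right) \left(- \frac{1411}{36167}\right) = \frac{1411}{36167}$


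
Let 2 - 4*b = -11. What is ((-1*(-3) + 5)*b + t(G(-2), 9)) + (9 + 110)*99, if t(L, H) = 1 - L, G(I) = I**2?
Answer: 11804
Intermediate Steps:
b = 13/4 (b = 1/2 - 1/4*(-11) = 1/2 + 11/4 = 13/4 ≈ 3.2500)
((-1*(-3) + 5)*b + t(G(-2), 9)) + (9 + 110)*99 = ((-1*(-3) + 5)*(13/4) + (1 - 1*(-2)**2)) + (9 + 110)*99 = ((3 + 5)*(13/4) + (1 - 1*4)) + 119*99 = (8*(13/4) + (1 - 4)) + 11781 = (26 - 3) + 11781 = 23 + 11781 = 11804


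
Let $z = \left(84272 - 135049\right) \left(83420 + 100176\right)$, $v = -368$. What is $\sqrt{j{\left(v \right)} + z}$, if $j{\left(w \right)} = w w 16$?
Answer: $2 i \sqrt{2330071827} \approx 96542.0 i$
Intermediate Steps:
$j{\left(w \right)} = 16 w^{2}$ ($j{\left(w \right)} = w 16 w = 16 w^{2}$)
$z = -9322454092$ ($z = \left(-50777\right) 183596 = -9322454092$)
$\sqrt{j{\left(v \right)} + z} = \sqrt{16 \left(-368\right)^{2} - 9322454092} = \sqrt{16 \cdot 135424 - 9322454092} = \sqrt{2166784 - 9322454092} = \sqrt{-9320287308} = 2 i \sqrt{2330071827}$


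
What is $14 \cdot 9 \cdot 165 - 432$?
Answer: $20358$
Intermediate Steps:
$14 \cdot 9 \cdot 165 - 432 = 126 \cdot 165 - 432 = 20790 - 432 = 20358$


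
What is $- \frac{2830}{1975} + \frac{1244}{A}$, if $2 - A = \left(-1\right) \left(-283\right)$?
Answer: $- \frac{650426}{110995} \approx -5.86$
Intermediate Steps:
$A = -281$ ($A = 2 - \left(-1\right) \left(-283\right) = 2 - 283 = -281$)
$- \frac{2830}{1975} + \frac{1244}{A} = - \frac{2830}{1975} + \frac{1244}{-281} = \left(-2830\right) \frac{1}{1975} + 1244 \left(- \frac{1}{281}\right) = - \frac{566}{395} - \frac{1244}{281} = - \frac{650426}{110995}$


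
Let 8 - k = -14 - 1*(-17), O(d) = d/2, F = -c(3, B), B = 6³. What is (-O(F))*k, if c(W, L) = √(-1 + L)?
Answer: 5*√215/2 ≈ 36.657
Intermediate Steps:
B = 216
F = -√215 (F = -√(-1 + 216) = -√215 ≈ -14.663)
O(d) = d/2 (O(d) = d*(½) = d/2)
k = 5 (k = 8 - (-14 - 1*(-17)) = 8 - (-14 + 17) = 8 - 1*3 = 8 - 3 = 5)
(-O(F))*k = -(-√215)/2*5 = -(-1)*√215/2*5 = (√215/2)*5 = 5*√215/2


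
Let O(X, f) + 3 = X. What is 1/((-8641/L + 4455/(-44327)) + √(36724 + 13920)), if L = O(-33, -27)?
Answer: 610971992108244/17624492734643833 - 5092976551968*√12661/17624492734643833 ≈ 0.0021507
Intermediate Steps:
O(X, f) = -3 + X
L = -36 (L = -3 - 33 = -36)
1/((-8641/L + 4455/(-44327)) + √(36724 + 13920)) = 1/((-8641/(-36) + 4455/(-44327)) + √(36724 + 13920)) = 1/((-8641*(-1/36) + 4455*(-1/44327)) + √50644) = 1/((8641/36 - 4455/44327) + 2*√12661) = 1/(382869227/1595772 + 2*√12661)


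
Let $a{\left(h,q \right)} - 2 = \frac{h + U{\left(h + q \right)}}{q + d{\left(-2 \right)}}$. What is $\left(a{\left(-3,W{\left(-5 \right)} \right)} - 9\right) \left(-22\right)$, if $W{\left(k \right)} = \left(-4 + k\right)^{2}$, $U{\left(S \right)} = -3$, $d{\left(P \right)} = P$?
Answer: $\frac{12298}{79} \approx 155.67$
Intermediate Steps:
$a{\left(h,q \right)} = 2 + \frac{-3 + h}{-2 + q}$ ($a{\left(h,q \right)} = 2 + \frac{h - 3}{q - 2} = 2 + \frac{-3 + h}{-2 + q}$)
$\left(a{\left(-3,W{\left(-5 \right)} \right)} - 9\right) \left(-22\right) = \left(\frac{-7 - 3 + 2 \left(-4 - 5\right)^{2}}{-2 + \left(-4 - 5\right)^{2}} - 9\right) \left(-22\right) = \left(\frac{-7 - 3 + 2 \left(-9\right)^{2}}{-2 + \left(-9\right)^{2}} - 9\right) \left(-22\right) = \left(\frac{-7 - 3 + 2 \cdot 81}{-2 + 81} - 9\right) \left(-22\right) = \left(\frac{-7 - 3 + 162}{79} - 9\right) \left(-22\right) = \left(\frac{1}{79} \cdot 152 - 9\right) \left(-22\right) = \left(\frac{152}{79} - 9\right) \left(-22\right) = \left(- \frac{559}{79}\right) \left(-22\right) = \frac{12298}{79}$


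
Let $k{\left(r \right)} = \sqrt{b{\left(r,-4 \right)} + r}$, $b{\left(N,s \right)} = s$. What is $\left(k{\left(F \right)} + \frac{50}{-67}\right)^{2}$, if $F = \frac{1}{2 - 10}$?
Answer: $\frac{\left(200 - 67 i \sqrt{66}\right)^{2}}{71824} \approx -3.5681 - 3.0314 i$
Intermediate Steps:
$F = - \frac{1}{8}$ ($F = \frac{1}{-8} = - \frac{1}{8} \approx -0.125$)
$k{\left(r \right)} = \sqrt{-4 + r}$
$\left(k{\left(F \right)} + \frac{50}{-67}\right)^{2} = \left(\sqrt{-4 - \frac{1}{8}} + \frac{50}{-67}\right)^{2} = \left(\sqrt{- \frac{33}{8}} + 50 \left(- \frac{1}{67}\right)\right)^{2} = \left(\frac{i \sqrt{66}}{4} - \frac{50}{67}\right)^{2} = \left(- \frac{50}{67} + \frac{i \sqrt{66}}{4}\right)^{2}$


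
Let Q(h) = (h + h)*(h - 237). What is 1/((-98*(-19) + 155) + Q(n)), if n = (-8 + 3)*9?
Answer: 1/27397 ≈ 3.6500e-5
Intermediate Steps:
n = -45 (n = -5*9 = -45)
Q(h) = 2*h*(-237 + h) (Q(h) = (2*h)*(-237 + h) = 2*h*(-237 + h))
1/((-98*(-19) + 155) + Q(n)) = 1/((-98*(-19) + 155) + 2*(-45)*(-237 - 45)) = 1/((1862 + 155) + 2*(-45)*(-282)) = 1/(2017 + 25380) = 1/27397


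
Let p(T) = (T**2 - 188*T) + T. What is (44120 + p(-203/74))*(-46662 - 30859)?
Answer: -18950120312803/5476 ≈ -3.4606e+9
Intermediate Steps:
p(T) = T**2 - 187*T
(44120 + p(-203/74))*(-46662 - 30859) = (44120 + (-203/74)*(-187 - 203/74))*(-46662 - 30859) = (44120 + (-203*1/74)*(-187 - 203*1/74))*(-77521) = (44120 - 203*(-187 - 203/74)/74)*(-77521) = (44120 - 203/74*(-14041/74))*(-77521) = (44120 + 2850323/5476)*(-77521) = (244451443/5476)*(-77521) = -18950120312803/5476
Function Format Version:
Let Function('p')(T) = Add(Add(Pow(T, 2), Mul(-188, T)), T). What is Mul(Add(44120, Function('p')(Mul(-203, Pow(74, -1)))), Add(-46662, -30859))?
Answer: Rational(-18950120312803, 5476) ≈ -3.4606e+9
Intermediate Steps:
Function('p')(T) = Add(Pow(T, 2), Mul(-187, T))
Mul(Add(44120, Function('p')(Mul(-203, Pow(74, -1)))), Add(-46662, -30859)) = Mul(Add(44120, Mul(Mul(-203, Pow(74, -1)), Add(-187, Mul(-203, Pow(74, -1))))), Add(-46662, -30859)) = Mul(Add(44120, Mul(Mul(-203, Rational(1, 74)), Add(-187, Mul(-203, Rational(1, 74))))), -77521) = Mul(Add(44120, Mul(Rational(-203, 74), Add(-187, Rational(-203, 74)))), -77521) = Mul(Add(44120, Mul(Rational(-203, 74), Rational(-14041, 74))), -77521) = Mul(Add(44120, Rational(2850323, 5476)), -77521) = Mul(Rational(244451443, 5476), -77521) = Rational(-18950120312803, 5476)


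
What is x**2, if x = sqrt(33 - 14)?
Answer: 19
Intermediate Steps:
x = sqrt(19) ≈ 4.3589
x**2 = (sqrt(19))**2 = 19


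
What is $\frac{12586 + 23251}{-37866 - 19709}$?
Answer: $- \frac{35837}{57575} \approx -0.62244$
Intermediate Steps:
$\frac{12586 + 23251}{-37866 - 19709} = \frac{35837}{-57575} = 35837 \left(- \frac{1}{57575}\right) = - \frac{35837}{57575}$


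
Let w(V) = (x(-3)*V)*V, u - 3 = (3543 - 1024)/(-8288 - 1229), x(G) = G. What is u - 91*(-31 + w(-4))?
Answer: 68443745/9517 ≈ 7191.7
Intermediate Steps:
u = 26032/9517 (u = 3 + (3543 - 1024)/(-8288 - 1229) = 3 + 2519/(-9517) = 3 + 2519*(-1/9517) = 3 - 2519/9517 = 26032/9517 ≈ 2.7353)
w(V) = -3*V**2 (w(V) = (-3*V)*V = -3*V**2)
u - 91*(-31 + w(-4)) = 26032/9517 - 91*(-31 - 3*(-4)**2) = 26032/9517 - 91*(-31 - 3*16) = 26032/9517 - 91*(-31 - 48) = 26032/9517 - 91*(-79) = 26032/9517 + 7189 = 68443745/9517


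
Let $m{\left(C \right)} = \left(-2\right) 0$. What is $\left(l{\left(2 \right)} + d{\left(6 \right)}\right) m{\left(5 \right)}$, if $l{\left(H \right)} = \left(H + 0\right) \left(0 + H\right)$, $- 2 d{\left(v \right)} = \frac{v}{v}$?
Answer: $0$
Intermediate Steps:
$d{\left(v \right)} = - \frac{1}{2}$ ($d{\left(v \right)} = - \frac{v \frac{1}{v}}{2} = \left(- \frac{1}{2}\right) 1 = - \frac{1}{2}$)
$l{\left(H \right)} = H^{2}$ ($l{\left(H \right)} = H H = H^{2}$)
$m{\left(C \right)} = 0$
$\left(l{\left(2 \right)} + d{\left(6 \right)}\right) m{\left(5 \right)} = \left(2^{2} - \frac{1}{2}\right) 0 = \left(4 - \frac{1}{2}\right) 0 = \frac{7}{2} \cdot 0 = 0$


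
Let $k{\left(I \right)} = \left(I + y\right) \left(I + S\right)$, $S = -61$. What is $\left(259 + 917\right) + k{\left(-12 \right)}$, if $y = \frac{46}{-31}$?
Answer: $\frac{66970}{31} \approx 2160.3$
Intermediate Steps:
$y = - \frac{46}{31}$ ($y = 46 \left(- \frac{1}{31}\right) = - \frac{46}{31} \approx -1.4839$)
$k{\left(I \right)} = \left(-61 + I\right) \left(- \frac{46}{31} + I\right)$ ($k{\left(I \right)} = \left(I - \frac{46}{31}\right) \left(I - 61\right) = \left(- \frac{46}{31} + I\right) \left(-61 + I\right) = \left(-61 + I\right) \left(- \frac{46}{31} + I\right)$)
$\left(259 + 917\right) + k{\left(-12 \right)} = \left(259 + 917\right) + \left(\frac{2806}{31} + \left(-12\right)^{2} - - \frac{23244}{31}\right) = 1176 + \left(\frac{2806}{31} + 144 + \frac{23244}{31}\right) = 1176 + \frac{30514}{31} = \frac{66970}{31}$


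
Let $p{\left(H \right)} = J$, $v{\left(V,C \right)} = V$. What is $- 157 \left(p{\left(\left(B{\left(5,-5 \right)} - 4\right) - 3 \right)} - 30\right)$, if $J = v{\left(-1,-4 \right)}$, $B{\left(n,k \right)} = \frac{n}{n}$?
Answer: $4867$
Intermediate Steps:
$B{\left(n,k \right)} = 1$
$J = -1$
$p{\left(H \right)} = -1$
$- 157 \left(p{\left(\left(B{\left(5,-5 \right)} - 4\right) - 3 \right)} - 30\right) = - 157 \left(-1 - 30\right) = \left(-157\right) \left(-31\right) = 4867$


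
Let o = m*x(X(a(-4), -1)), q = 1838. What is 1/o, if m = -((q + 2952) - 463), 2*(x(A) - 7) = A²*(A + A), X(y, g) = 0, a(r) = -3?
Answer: -1/30289 ≈ -3.3015e-5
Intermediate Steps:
x(A) = 7 + A³ (x(A) = 7 + (A²*(A + A))/2 = 7 + (A²*(2*A))/2 = 7 + (2*A³)/2 = 7 + A³)
m = -4327 (m = -((1838 + 2952) - 463) = -(4790 - 463) = -1*4327 = -4327)
o = -30289 (o = -4327*(7 + 0³) = -4327*(7 + 0) = -4327*7 = -30289)
1/o = 1/(-30289) = -1/30289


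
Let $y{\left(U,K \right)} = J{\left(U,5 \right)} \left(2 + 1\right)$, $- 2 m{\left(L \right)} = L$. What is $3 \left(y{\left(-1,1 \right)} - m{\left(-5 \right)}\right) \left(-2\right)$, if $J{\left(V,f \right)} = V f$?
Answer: $105$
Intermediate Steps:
$m{\left(L \right)} = - \frac{L}{2}$
$y{\left(U,K \right)} = 15 U$ ($y{\left(U,K \right)} = U 5 \left(2 + 1\right) = 5 U 3 = 15 U$)
$3 \left(y{\left(-1,1 \right)} - m{\left(-5 \right)}\right) \left(-2\right) = 3 \left(15 \left(-1\right) - \left(- \frac{1}{2}\right) \left(-5\right)\right) \left(-2\right) = 3 \left(-15 - \frac{5}{2}\right) \left(-2\right) = 3 \left(- \frac{35}{2}\right) \left(-2\right) = \left(- \frac{105}{2}\right) \left(-2\right) = 105$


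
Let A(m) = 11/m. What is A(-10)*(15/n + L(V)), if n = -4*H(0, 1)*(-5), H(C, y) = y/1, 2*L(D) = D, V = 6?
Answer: -33/8 ≈ -4.1250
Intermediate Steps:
L(D) = D/2
H(C, y) = y (H(C, y) = y*1 = y)
n = 20 (n = -4*1*(-5) = -4*(-5) = 20)
A(-10)*(15/n + L(V)) = (11/(-10))*(15/20 + (1/2)*6) = (11*(-1/10))*(15*(1/20) + 3) = -11*(3/4 + 3)/10 = -11/10*15/4 = -33/8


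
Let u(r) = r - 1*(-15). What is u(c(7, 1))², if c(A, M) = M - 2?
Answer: 196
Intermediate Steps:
c(A, M) = -2 + M
u(r) = 15 + r (u(r) = r + 15 = 15 + r)
u(c(7, 1))² = (15 + (-2 + 1))² = (15 - 1)² = 14² = 196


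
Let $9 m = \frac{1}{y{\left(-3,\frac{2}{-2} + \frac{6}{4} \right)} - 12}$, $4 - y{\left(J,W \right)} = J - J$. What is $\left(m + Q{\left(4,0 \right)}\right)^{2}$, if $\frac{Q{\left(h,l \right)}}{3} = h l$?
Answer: $\frac{1}{5184} \approx 0.0001929$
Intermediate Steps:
$y{\left(J,W \right)} = 4$ ($y{\left(J,W \right)} = 4 - \left(J - J\right) = 4 - 0 = 4 + 0 = 4$)
$Q{\left(h,l \right)} = 3 h l$
$m = - \frac{1}{72}$ ($m = \frac{1}{9 \left(4 - 12\right)} = \frac{1}{9 \left(-8\right)} = \frac{1}{9} \left(- \frac{1}{8}\right) = - \frac{1}{72} \approx -0.013889$)
$\left(m + Q{\left(4,0 \right)}\right)^{2} = \left(- \frac{1}{72} + 3 \cdot 4 \cdot 0\right)^{2} = \left(- \frac{1}{72} + 0\right)^{2} = \left(- \frac{1}{72}\right)^{2} = \frac{1}{5184}$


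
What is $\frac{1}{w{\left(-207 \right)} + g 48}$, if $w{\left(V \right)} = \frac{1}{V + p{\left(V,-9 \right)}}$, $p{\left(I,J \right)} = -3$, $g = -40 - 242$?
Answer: $- \frac{210}{2842561} \approx -7.3877 \cdot 10^{-5}$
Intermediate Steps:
$g = -282$
$w{\left(V \right)} = \frac{1}{-3 + V}$ ($w{\left(V \right)} = \frac{1}{V - 3} = \frac{1}{-3 + V}$)
$\frac{1}{w{\left(-207 \right)} + g 48} = \frac{1}{\frac{1}{-3 - 207} - 13536} = \frac{1}{\frac{1}{-210} - 13536} = \frac{1}{- \frac{1}{210} - 13536} = \frac{1}{- \frac{2842561}{210}} = - \frac{210}{2842561}$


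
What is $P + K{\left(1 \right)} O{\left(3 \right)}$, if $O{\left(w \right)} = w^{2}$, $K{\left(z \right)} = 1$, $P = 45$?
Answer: $54$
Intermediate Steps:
$P + K{\left(1 \right)} O{\left(3 \right)} = 45 + 1 \cdot 3^{2} = 45 + 1 \cdot 9 = 45 + 9 = 54$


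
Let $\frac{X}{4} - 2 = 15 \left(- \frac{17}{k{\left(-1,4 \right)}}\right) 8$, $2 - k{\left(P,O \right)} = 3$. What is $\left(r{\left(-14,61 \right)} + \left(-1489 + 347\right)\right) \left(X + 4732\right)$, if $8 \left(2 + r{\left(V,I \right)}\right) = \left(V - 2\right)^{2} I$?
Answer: $10423200$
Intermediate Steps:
$k{\left(P,O \right)} = -1$ ($k{\left(P,O \right)} = 2 - 3 = -1$)
$r{\left(V,I \right)} = -2 + \frac{I \left(-2 + V\right)^{2}}{8}$ ($r{\left(V,I \right)} = -2 + \frac{\left(V - 2\right)^{2} I}{8} = -2 + \frac{\left(-2 + V\right)^{2} I}{8} = -2 + \frac{I \left(-2 + V\right)^{2}}{8}$)
$X = 8168$ ($X = 8 + 4 \cdot 15 \left(- \frac{17}{-1}\right) 8 = 8 + 4 \cdot 15 \left(\left(-17\right) \left(-1\right)\right) 8 = 8 + 4 \cdot 15 \cdot 17 \cdot 8 = 8 + 4 \cdot 255 \cdot 8 = 8 + 4 \cdot 2040 = 8 + 8160 = 8168$)
$\left(r{\left(-14,61 \right)} + \left(-1489 + 347\right)\right) \left(X + 4732\right) = \left(\left(-2 + \frac{1}{8} \cdot 61 \left(-2 - 14\right)^{2}\right) + \left(-1489 + 347\right)\right) \left(8168 + 4732\right) = \left(\left(-2 + \frac{1}{8} \cdot 61 \left(-16\right)^{2}\right) - 1142\right) 12900 = \left(\left(-2 + \frac{1}{8} \cdot 61 \cdot 256\right) - 1142\right) 12900 = \left(\left(-2 + 1952\right) - 1142\right) 12900 = \left(1950 - 1142\right) 12900 = 808 \cdot 12900 = 10423200$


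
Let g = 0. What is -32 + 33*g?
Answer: -32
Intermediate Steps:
-32 + 33*g = -32 + 33*0 = -32 + 0 = -32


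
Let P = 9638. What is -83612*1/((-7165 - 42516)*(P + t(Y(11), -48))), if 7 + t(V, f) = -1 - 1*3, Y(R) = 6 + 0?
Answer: 83612/478278987 ≈ 0.00017482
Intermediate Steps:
Y(R) = 6
t(V, f) = -11 (t(V, f) = -7 + (-1 - 1*3) = -7 + (-1 - 3) = -7 - 4 = -11)
-83612*1/((-7165 - 42516)*(P + t(Y(11), -48))) = -83612*1/((-7165 - 42516)*(9638 - 11)) = -83612/((-49681*9627)) = -83612/(-478278987) = -83612*(-1/478278987) = 83612/478278987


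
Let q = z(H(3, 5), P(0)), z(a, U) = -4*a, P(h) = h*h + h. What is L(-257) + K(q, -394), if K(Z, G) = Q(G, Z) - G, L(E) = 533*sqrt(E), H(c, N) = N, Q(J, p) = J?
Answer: 533*I*sqrt(257) ≈ 8544.6*I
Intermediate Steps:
P(h) = h + h**2 (P(h) = h**2 + h = h + h**2)
q = -20 (q = -4*5 = -20)
K(Z, G) = 0 (K(Z, G) = G - G = 0)
L(-257) + K(q, -394) = 533*sqrt(-257) + 0 = 533*(I*sqrt(257)) + 0 = 533*I*sqrt(257) + 0 = 533*I*sqrt(257)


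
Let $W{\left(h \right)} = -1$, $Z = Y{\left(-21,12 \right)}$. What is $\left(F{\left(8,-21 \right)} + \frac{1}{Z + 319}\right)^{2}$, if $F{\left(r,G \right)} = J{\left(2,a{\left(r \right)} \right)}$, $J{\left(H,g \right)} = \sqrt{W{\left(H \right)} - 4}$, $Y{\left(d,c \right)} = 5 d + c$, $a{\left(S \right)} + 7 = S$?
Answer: $- \frac{255379}{51076} + \frac{i \sqrt{5}}{113} \approx -5.0 + 0.019788 i$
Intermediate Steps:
$a{\left(S \right)} = -7 + S$
$Y{\left(d,c \right)} = c + 5 d$
$Z = -93$ ($Z = 12 + 5 \left(-21\right) = 12 - 105 = -93$)
$J{\left(H,g \right)} = i \sqrt{5}$ ($J{\left(H,g \right)} = \sqrt{-1 - 4} = \sqrt{-5} = i \sqrt{5}$)
$F{\left(r,G \right)} = i \sqrt{5}$
$\left(F{\left(8,-21 \right)} + \frac{1}{Z + 319}\right)^{2} = \left(i \sqrt{5} + \frac{1}{-93 + 319}\right)^{2} = \left(i \sqrt{5} + \frac{1}{226}\right)^{2} = \left(\frac{1}{226} + i \sqrt{5}\right)^{2}$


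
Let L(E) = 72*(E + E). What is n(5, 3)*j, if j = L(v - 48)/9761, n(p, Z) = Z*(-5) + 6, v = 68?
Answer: -25920/9761 ≈ -2.6555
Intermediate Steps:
n(p, Z) = 6 - 5*Z (n(p, Z) = -5*Z + 6 = 6 - 5*Z)
L(E) = 144*E (L(E) = 72*(2*E) = 144*E)
j = 2880/9761 (j = (144*(68 - 48))/9761 = (144*20)*(1/9761) = 2880*(1/9761) = 2880/9761 ≈ 0.29505)
n(5, 3)*j = (6 - 5*3)*(2880/9761) = (6 - 15)*(2880/9761) = -9*2880/9761 = -25920/9761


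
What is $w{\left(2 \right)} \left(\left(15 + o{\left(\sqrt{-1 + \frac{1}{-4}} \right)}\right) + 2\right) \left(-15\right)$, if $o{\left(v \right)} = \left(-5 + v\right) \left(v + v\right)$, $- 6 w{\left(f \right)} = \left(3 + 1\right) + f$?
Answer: $\frac{435}{2} - 75 i \sqrt{5} \approx 217.5 - 167.71 i$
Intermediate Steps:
$w{\left(f \right)} = - \frac{2}{3} - \frac{f}{6}$ ($w{\left(f \right)} = - \frac{\left(3 + 1\right) + f}{6} = - \frac{4 + f}{6} = - \frac{2}{3} - \frac{f}{6}$)
$o{\left(v \right)} = 2 v \left(-5 + v\right)$ ($o{\left(v \right)} = \left(-5 + v\right) 2 v = 2 v \left(-5 + v\right)$)
$w{\left(2 \right)} \left(\left(15 + o{\left(\sqrt{-1 + \frac{1}{-4}} \right)}\right) + 2\right) \left(-15\right) = \left(- \frac{2}{3} - \frac{1}{3}\right) \left(\left(15 + 2 \sqrt{-1 + \frac{1}{-4}} \left(-5 + \sqrt{-1 + \frac{1}{-4}}\right)\right) + 2\right) \left(-15\right) = \left(- \frac{2}{3} - \frac{1}{3}\right) \left(\left(15 + 2 \sqrt{-1 - \frac{1}{4}} \left(-5 + \sqrt{-1 - \frac{1}{4}}\right)\right) + 2\right) \left(-15\right) = - (\left(15 + 2 \sqrt{- \frac{5}{4}} \left(-5 + \sqrt{- \frac{5}{4}}\right)\right) + 2) \left(-15\right) = - (\left(15 + 2 \frac{i \sqrt{5}}{2} \left(-5 + \frac{i \sqrt{5}}{2}\right)\right) + 2) \left(-15\right) = - (\left(15 + i \sqrt{5} \left(-5 + \frac{i \sqrt{5}}{2}\right)\right) + 2) \left(-15\right) = - (17 + i \sqrt{5} \left(-5 + \frac{i \sqrt{5}}{2}\right)) \left(-15\right) = \left(-17 - i \sqrt{5} \left(-5 + \frac{i \sqrt{5}}{2}\right)\right) \left(-15\right) = 255 + 15 i \sqrt{5} \left(-5 + \frac{i \sqrt{5}}{2}\right)$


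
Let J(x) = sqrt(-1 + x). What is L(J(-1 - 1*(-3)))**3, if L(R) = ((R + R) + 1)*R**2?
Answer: 27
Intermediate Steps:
L(R) = R**2*(1 + 2*R) (L(R) = (2*R + 1)*R**2 = (1 + 2*R)*R**2 = R**2*(1 + 2*R))
L(J(-1 - 1*(-3)))**3 = ((sqrt(-1 + (-1 - 1*(-3))))**2*(1 + 2*sqrt(-1 + (-1 - 1*(-3)))))**3 = ((sqrt(-1 + (-1 + 3)))**2*(1 + 2*sqrt(-1 + (-1 + 3))))**3 = ((sqrt(-1 + 2))**2*(1 + 2*sqrt(-1 + 2)))**3 = ((sqrt(1))**2*(1 + 2*sqrt(1)))**3 = (1**2*(1 + 2*1))**3 = (1*(1 + 2))**3 = (1*3)**3 = 3**3 = 27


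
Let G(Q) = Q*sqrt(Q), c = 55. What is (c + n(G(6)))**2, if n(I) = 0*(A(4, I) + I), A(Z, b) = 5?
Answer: 3025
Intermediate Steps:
G(Q) = Q**(3/2)
n(I) = 0 (n(I) = 0*(5 + I) = 0)
(c + n(G(6)))**2 = (55 + 0)**2 = 55**2 = 3025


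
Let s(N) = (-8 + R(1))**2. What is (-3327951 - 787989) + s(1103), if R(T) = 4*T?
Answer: -4115924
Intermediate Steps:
s(N) = 16 (s(N) = (-8 + 4*1)**2 = (-8 + 4)**2 = (-4)**2 = 16)
(-3327951 - 787989) + s(1103) = (-3327951 - 787989) + 16 = -4115940 + 16 = -4115924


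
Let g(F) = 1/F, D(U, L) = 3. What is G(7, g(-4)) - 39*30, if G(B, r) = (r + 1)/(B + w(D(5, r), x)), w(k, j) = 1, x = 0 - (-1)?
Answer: -37437/32 ≈ -1169.9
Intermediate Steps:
x = 1 (x = 0 - 1*(-1) = 0 + 1 = 1)
g(F) = 1/F
G(B, r) = (1 + r)/(1 + B) (G(B, r) = (r + 1)/(B + 1) = (1 + r)/(1 + B))
G(7, g(-4)) - 39*30 = (1 + 1/(-4))/(1 + 7) - 39*30 = (1 - 1/4)/8 - 1170 = (1/8)*(3/4) - 1170 = 3/32 - 1170 = -37437/32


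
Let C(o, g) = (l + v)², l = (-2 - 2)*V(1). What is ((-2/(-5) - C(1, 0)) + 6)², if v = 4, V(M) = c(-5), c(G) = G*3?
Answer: 418120704/25 ≈ 1.6725e+7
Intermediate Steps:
c(G) = 3*G
V(M) = -15 (V(M) = 3*(-5) = -15)
l = 60 (l = (-2 - 2)*(-15) = -4*(-15) = 60)
C(o, g) = 4096 (C(o, g) = (60 + 4)² = 64² = 4096)
((-2/(-5) - C(1, 0)) + 6)² = ((-2/(-5) - 1*4096) + 6)² = ((-2*(-⅕) - 4096) + 6)² = ((⅖ - 4096) + 6)² = (-20478/5 + 6)² = (-20448/5)² = 418120704/25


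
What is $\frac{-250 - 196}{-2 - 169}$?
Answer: $\frac{446}{171} \approx 2.6082$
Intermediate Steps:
$\frac{-250 - 196}{-2 - 169} = - \frac{446}{-171} = \left(-446\right) \left(- \frac{1}{171}\right) = \frac{446}{171}$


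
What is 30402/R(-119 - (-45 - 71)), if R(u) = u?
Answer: -10134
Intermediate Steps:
30402/R(-119 - (-45 - 71)) = 30402/(-119 - (-45 - 71)) = 30402/(-119 - 1*(-116)) = 30402/(-119 + 116) = 30402/(-3) = 30402*(-⅓) = -10134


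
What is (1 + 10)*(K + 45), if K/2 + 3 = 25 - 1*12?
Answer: 715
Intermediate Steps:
K = 20 (K = -6 + 2*(25 - 1*12) = -6 + 2*(25 - 12) = -6 + 2*13 = -6 + 26 = 20)
(1 + 10)*(K + 45) = (1 + 10)*(20 + 45) = 11*65 = 715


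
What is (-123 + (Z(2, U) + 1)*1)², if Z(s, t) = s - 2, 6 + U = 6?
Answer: 14884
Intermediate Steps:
U = 0 (U = -6 + 6 = 0)
Z(s, t) = -2 + s
(-123 + (Z(2, U) + 1)*1)² = (-123 + ((-2 + 2) + 1)*1)² = (-123 + (0 + 1)*1)² = (-123 + 1*1)² = (-123 + 1)² = (-122)² = 14884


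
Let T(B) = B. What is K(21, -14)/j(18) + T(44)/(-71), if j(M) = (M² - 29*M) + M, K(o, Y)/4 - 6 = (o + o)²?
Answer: -8510/213 ≈ -39.953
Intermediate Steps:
K(o, Y) = 24 + 16*o² (K(o, Y) = 24 + 4*(o + o)² = 24 + 4*(2*o)² = 24 + 4*(4*o²) = 24 + 16*o²)
j(M) = M² - 28*M
K(21, -14)/j(18) + T(44)/(-71) = (24 + 16*21²)/((18*(-28 + 18))) + 44/(-71) = (24 + 16*441)/((18*(-10))) + 44*(-1/71) = (24 + 7056)/(-180) - 44/71 = 7080*(-1/180) - 44/71 = -118/3 - 44/71 = -8510/213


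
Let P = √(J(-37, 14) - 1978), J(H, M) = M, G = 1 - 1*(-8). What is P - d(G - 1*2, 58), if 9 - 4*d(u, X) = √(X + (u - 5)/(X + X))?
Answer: -9/4 + √195170/232 + 2*I*√491 ≈ -0.34577 + 44.317*I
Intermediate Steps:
G = 9 (G = 1 + 8 = 9)
d(u, X) = 9/4 - √(X + (-5 + u)/(2*X))/4 (d(u, X) = 9/4 - √(X + (u - 5)/(X + X))/4 = 9/4 - √(X + (-5 + u)/((2*X)))/4 = 9/4 - √(X + (-5 + u)*(1/(2*X)))/4 = 9/4 - √(X + (-5 + u)/(2*X))/4)
P = 2*I*√491 (P = √(14 - 1978) = √(-1964) = 2*I*√491 ≈ 44.317*I)
P - d(G - 1*2, 58) = 2*I*√491 - (9/4 - √2*√((-5 + (9 - 1*2) + 2*58²)/58)/8) = 2*I*√491 - (9/4 - √2*√((-5 + (9 - 2) + 2*3364)/58)/8) = 2*I*√491 - (9/4 - √2*√((-5 + 7 + 6728)/58)/8) = 2*I*√491 - (9/4 - √2*√((1/58)*6730)/8) = 2*I*√491 - (9/4 - √2*√(3365/29)/8) = 2*I*√491 - (9/4 - √2*√97585/29/8) = 2*I*√491 - (9/4 - √195170/232) = 2*I*√491 + (-9/4 + √195170/232) = -9/4 + √195170/232 + 2*I*√491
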